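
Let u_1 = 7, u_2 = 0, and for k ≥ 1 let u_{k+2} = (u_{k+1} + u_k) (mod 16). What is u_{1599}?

Listing terms: u_1 = 7,  u_2 = 0,  u_3 = 7,  u_4 = 7,  u_5 = 14,  u_6 = 5,  u_7 = 3,  u_8 = 8,  u_9 = 11,  u_{10} = 3,  u_{11} = 14,  u_{12} = 1,  u_{13} = 15,  u_{14} = 0,  u_{15} = 15,  u_{16} = 15,  u_{17} = 14,  u_{18} = 13,  u_{19} = 11,  u_{20} = 8,  u_{21} = 3,  u_{22} = 11,  u_{23} = 14,  u_{24} = 9,  u_{25} = 7,  u_{26} = 0.
Since (u_{25}, u_{26}) = (u_1, u_2) = (7, 0) (two consecutive terms determine the rest), the sequence is periodic with period 24.
So u_{1599} = u_{1 + ((1599-1) mod 24)} = u_{15} = 15.

15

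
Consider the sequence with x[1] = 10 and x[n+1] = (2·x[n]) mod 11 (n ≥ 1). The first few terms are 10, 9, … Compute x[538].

4

Computing terms: x[1] = 10; x[2] = 9; x[3] = 7; x[4] = 3; x[5] = 6; x[6] = 1; x[7] = 2; x[8] = 4; x[9] = 8; x[10] = 5; x[11] = 10.
Since x[11] = x[1] = 10, the sequence is periodic with period 10.
So x[538] = x[1 + ((538-1) mod 10)] = x[8] = 4.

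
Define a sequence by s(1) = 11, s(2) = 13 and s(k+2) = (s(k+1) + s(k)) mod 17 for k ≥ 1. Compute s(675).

9

We have s(1) = 11,  s(2) = 13,  s(3) = 7,  s(4) = 3,  s(5) = 10,  s(6) = 13,  s(7) = 6,  s(8) = 2,  s(9) = 8,  s(10) = 10,  s(11) = 1,  s(12) = 11,  s(13) = 12,  s(14) = 6,  s(15) = 1,  s(16) = 7,  s(17) = 8,  s(18) = 15,  s(19) = 6,  s(20) = 4,  s(21) = 10,  s(22) = 14,  s(23) = 7,  s(24) = 4,  s(25) = 11,  s(26) = 15,  s(27) = 9,  s(28) = 7,  s(29) = 16,  s(30) = 6,  s(31) = 5,  s(32) = 11,  s(33) = 16,  s(34) = 10,  s(35) = 9,  s(36) = 2,  s(37) = 11,  s(38) = 13.
The sequence repeats with period 36.
(675 - 1) mod 36 = 26, so s(675) = s(27) = 9.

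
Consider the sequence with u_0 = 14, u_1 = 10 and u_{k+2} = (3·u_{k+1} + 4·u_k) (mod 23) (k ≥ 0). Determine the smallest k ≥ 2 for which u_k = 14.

11

Computing terms: u_0 = 14, u_1 = 10, u_2 = 17, u_3 = 22, u_4 = 19, u_5 = 7, u_6 = 5, u_7 = 20, u_8 = 11, u_9 = 21, u_{10} = 15, u_{11} = 14, u_{12} = 10.
The sequence repeats with period 11.
The value 14 next appears (with k ≥ 2) at u_{11}.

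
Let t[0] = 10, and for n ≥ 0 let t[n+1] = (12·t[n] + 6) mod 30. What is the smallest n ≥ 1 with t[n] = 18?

2

We have t[0] = 10; t[1] = 6; t[2] = 18; t[3] = 12; t[4] = 0; t[5] = 6.
Since t[5] = t[1] = 6, the sequence is eventually periodic: after a pre-period of length 1 it cycles with period 4.
The value 18 first appears (with n ≥ 1) at t[2].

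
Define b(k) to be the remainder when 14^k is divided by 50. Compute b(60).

26

We have b(1) = 14; b(2) = 46; b(3) = 44; b(4) = 16; b(5) = 24; b(6) = 36; b(7) = 4; b(8) = 6; b(9) = 34; b(10) = 26; b(11) = 14.
The sequence repeats with period 10.
So b(60) = b(1 + ((60-1) mod 10)) = b(10) = 26.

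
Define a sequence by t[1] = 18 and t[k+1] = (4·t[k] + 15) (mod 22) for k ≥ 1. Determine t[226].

Computing terms: t[1] = 18, t[2] = 21, t[3] = 11, t[4] = 15, t[5] = 9, t[6] = 7, t[7] = 21.
Since t[7] = t[2] = 21, the sequence is eventually periodic: after a pre-period of length 1 it cycles with period 5.
For k ≥ 2, t[k] depends only on (k - 2) mod 5. (226 - 2) mod 5 = 4, so t[226] = t[6] = 7.

7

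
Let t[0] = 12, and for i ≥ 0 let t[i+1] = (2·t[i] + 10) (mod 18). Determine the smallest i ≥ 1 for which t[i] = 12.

t[0] = 12,  t[1] = 16,  t[2] = 6,  t[3] = 4,  t[4] = 0,  t[5] = 10,  t[6] = 12.
The sequence repeats with period 6.
The value 12 next appears (with i ≥ 1) at t[6].

6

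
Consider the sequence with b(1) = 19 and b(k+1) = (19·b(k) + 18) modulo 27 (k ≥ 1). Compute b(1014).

Listing terms: b(1) = 19, b(2) = 1, b(3) = 10, b(4) = 19.
Since b(4) = b(1) = 19, the sequence is periodic with period 3.
(1014 - 1) mod 3 = 2, so b(1014) = b(3) = 10.

10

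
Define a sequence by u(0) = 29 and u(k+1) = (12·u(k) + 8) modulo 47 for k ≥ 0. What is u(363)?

We have u(0) = 29; u(1) = 27; u(2) = 3; u(3) = 44; u(4) = 19; u(5) = 1; u(6) = 20; u(7) = 13; u(8) = 23; u(9) = 2; u(10) = 32; u(11) = 16; u(12) = 12; u(13) = 11; u(14) = 46; u(15) = 43; u(16) = 7; u(17) = 45; u(18) = 31; u(19) = 4; u(20) = 9; u(21) = 22; u(22) = 37; u(23) = 29.
Since u(23) = u(0) = 29, the sequence is periodic with period 23.
So u(363) = u(0 + ((363-0) mod 23)) = u(18) = 31.

31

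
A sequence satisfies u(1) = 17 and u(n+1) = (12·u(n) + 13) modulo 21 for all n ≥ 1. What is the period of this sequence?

6

We have u(1) = 17,  u(2) = 7,  u(3) = 13,  u(4) = 1,  u(5) = 4,  u(6) = 19,  u(7) = 10,  u(8) = 7.
Since u(8) = u(2) = 7, the sequence is eventually periodic: after a pre-period of length 1 it cycles with period 6.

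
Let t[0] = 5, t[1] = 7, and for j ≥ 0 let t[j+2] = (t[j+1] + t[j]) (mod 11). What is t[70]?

5

We have t[0] = 5, t[1] = 7, t[2] = 1, t[3] = 8, t[4] = 9, t[5] = 6, t[6] = 4, t[7] = 10, t[8] = 3, t[9] = 2, t[10] = 5, t[11] = 7.
Since (t[10], t[11]) = (t[0], t[1]) = (5, 7) (two consecutive terms determine the rest), the sequence is periodic with period 10.
(70 - 0) mod 10 = 0, so t[70] = t[0] = 5.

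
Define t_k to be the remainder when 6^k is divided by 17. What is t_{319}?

Computing terms: t_0 = 1,  t_1 = 6,  t_2 = 2,  t_3 = 12,  t_4 = 4,  t_5 = 7,  t_6 = 8,  t_7 = 14,  t_8 = 16,  t_9 = 11,  t_{10} = 15,  t_{11} = 5,  t_{12} = 13,  t_{13} = 10,  t_{14} = 9,  t_{15} = 3,  t_{16} = 1.
The sequence repeats with period 16.
(319 - 0) mod 16 = 15, so t_{319} = t_{15} = 3.

3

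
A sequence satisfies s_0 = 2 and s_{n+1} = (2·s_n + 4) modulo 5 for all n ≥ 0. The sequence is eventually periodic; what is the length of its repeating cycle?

Computing terms: s_0 = 2,  s_1 = 3,  s_2 = 0,  s_3 = 4,  s_4 = 2.
Since s_4 = s_0 = 2, the sequence is periodic with period 4.

4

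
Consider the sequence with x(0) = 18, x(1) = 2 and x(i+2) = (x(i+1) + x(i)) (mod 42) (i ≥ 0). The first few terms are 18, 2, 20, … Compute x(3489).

x(0) = 18; x(1) = 2; x(2) = 20; x(3) = 22; x(4) = 0; x(5) = 22; x(6) = 22; x(7) = 2; x(8) = 24; x(9) = 26; x(10) = 8; x(11) = 34; x(12) = 0; x(13) = 34; x(14) = 34; x(15) = 26; x(16) = 18; x(17) = 2.
The sequence repeats with period 16.
So x(3489) = x(0 + ((3489-0) mod 16)) = x(1) = 2.

2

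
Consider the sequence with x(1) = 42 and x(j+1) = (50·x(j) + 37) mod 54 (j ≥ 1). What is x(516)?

Listing terms: x(1) = 42,  x(2) = 31,  x(3) = 21,  x(4) = 7,  x(5) = 9,  x(6) = 1,  x(7) = 33,  x(8) = 13,  x(9) = 39,  x(10) = 43,  x(11) = 27,  x(12) = 37,  x(13) = 51,  x(14) = 49,  x(15) = 3,  x(16) = 25,  x(17) = 45,  x(18) = 19,  x(19) = 15,  x(20) = 31.
Since x(20) = x(2) = 31, the sequence is eventually periodic: after a pre-period of length 1 it cycles with period 18.
For j ≥ 2, x(j) depends only on (j - 2) mod 18. (516 - 2) mod 18 = 10, so x(516) = x(12) = 37.

37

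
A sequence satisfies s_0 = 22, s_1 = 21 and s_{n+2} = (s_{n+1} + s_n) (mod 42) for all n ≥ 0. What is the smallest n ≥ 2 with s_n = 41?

s_0 = 22, s_1 = 21, s_2 = 1, s_3 = 22, s_4 = 23, s_5 = 3, s_6 = 26, s_7 = 29, s_8 = 13, s_9 = 0, s_{10} = 13, s_{11} = 13, s_{12} = 26, s_{13} = 39, s_{14} = 23, s_{15} = 20, s_{16} = 1, s_{17} = 21, s_{18} = 22, s_{19} = 1, s_{20} = 23, s_{21} = 24, s_{22} = 5, s_{23} = 29, s_{24} = 34, s_{25} = 21, s_{26} = 13, s_{27} = 34, s_{28} = 5, s_{29} = 39, s_{30} = 2, s_{31} = 41, s_{32} = 1, s_{33} = 0, s_{34} = 1, s_{35} = 1, s_{36} = 2, s_{37} = 3, s_{38} = 5, s_{39} = 8, s_{40} = 13, s_{41} = 21, s_{42} = 34, s_{43} = 13, s_{44} = 5, s_{45} = 18, s_{46} = 23, s_{47} = 41, s_{48} = 22, s_{49} = 21.
Since (s_{48}, s_{49}) = (s_0, s_1) = (22, 21) (two consecutive terms determine the rest), the sequence is periodic with period 48.
The value 41 first appears (with n ≥ 2) at s_{31}.

31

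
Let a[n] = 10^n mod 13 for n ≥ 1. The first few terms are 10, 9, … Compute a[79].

10

a[1] = 10; a[2] = 9; a[3] = 12; a[4] = 3; a[5] = 4; a[6] = 1; a[7] = 10.
Since a[7] = a[1] = 10, the sequence is periodic with period 6.
So a[79] = a[1 + ((79-1) mod 6)] = a[1] = 10.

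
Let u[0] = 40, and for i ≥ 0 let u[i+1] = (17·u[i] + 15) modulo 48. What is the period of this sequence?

We have u[0] = 40, u[1] = 23, u[2] = 22, u[3] = 5, u[4] = 4, u[5] = 35, u[6] = 34, u[7] = 17, u[8] = 16, u[9] = 47, u[10] = 46, u[11] = 29, u[12] = 28, u[13] = 11, u[14] = 10, u[15] = 41, u[16] = 40.
Since u[16] = u[0] = 40, the sequence is periodic with period 16.

16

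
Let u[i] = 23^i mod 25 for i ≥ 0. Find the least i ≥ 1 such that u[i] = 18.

u[0] = 1, u[1] = 23, u[2] = 4, u[3] = 17, u[4] = 16, u[5] = 18, u[6] = 14, u[7] = 22, u[8] = 6, u[9] = 13, u[10] = 24, u[11] = 2, u[12] = 21, u[13] = 8, u[14] = 9, u[15] = 7, u[16] = 11, u[17] = 3, u[18] = 19, u[19] = 12, u[20] = 1.
The sequence repeats with period 20.
The value 18 first appears (with i ≥ 1) at u[5].

5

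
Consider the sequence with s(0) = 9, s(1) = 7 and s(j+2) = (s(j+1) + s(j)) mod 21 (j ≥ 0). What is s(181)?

Computing terms: s(0) = 9, s(1) = 7, s(2) = 16, s(3) = 2, s(4) = 18, s(5) = 20, s(6) = 17, s(7) = 16, s(8) = 12, s(9) = 7, s(10) = 19, s(11) = 5, s(12) = 3, s(13) = 8, s(14) = 11, s(15) = 19, s(16) = 9, s(17) = 7.
Since (s(16), s(17)) = (s(0), s(1)) = (9, 7) (two consecutive terms determine the rest), the sequence is periodic with period 16.
So s(181) = s(0 + ((181-0) mod 16)) = s(5) = 20.

20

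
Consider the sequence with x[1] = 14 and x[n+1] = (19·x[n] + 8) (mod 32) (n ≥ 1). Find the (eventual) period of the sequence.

4

x[1] = 14,  x[2] = 18,  x[3] = 30,  x[4] = 2,  x[5] = 14.
Since x[5] = x[1] = 14, the sequence is periodic with period 4.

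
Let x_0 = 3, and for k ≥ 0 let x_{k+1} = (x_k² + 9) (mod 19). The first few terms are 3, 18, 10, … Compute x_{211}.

Computing terms: x_0 = 3; x_1 = 18; x_2 = 10; x_3 = 14; x_4 = 15; x_5 = 6; x_6 = 7; x_7 = 1; x_8 = 10.
Since x_8 = x_2 = 10, the sequence is eventually periodic: after a pre-period of length 2 it cycles with period 6.
For k ≥ 2, x_k depends only on (k - 2) mod 6. (211 - 2) mod 6 = 5, so x_{211} = x_7 = 1.

1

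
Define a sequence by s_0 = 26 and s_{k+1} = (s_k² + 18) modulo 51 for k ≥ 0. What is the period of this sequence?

6

s_0 = 26; s_1 = 31; s_2 = 10; s_3 = 16; s_4 = 19; s_5 = 22; s_6 = 43; s_7 = 31.
Since s_7 = s_1 = 31, the sequence is eventually periodic: after a pre-period of length 1 it cycles with period 6.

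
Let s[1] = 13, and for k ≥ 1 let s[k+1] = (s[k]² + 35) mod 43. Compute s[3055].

s[1] = 13; s[2] = 32; s[3] = 27; s[4] = 33; s[5] = 6; s[6] = 28; s[7] = 2; s[8] = 39; s[9] = 8; s[10] = 13.
Since s[10] = s[1] = 13, the sequence is periodic with period 9.
So s[3055] = s[1 + ((3055-1) mod 9)] = s[4] = 33.

33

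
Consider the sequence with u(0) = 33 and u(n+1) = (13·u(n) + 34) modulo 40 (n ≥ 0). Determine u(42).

Computing terms: u(0) = 33; u(1) = 23; u(2) = 13; u(3) = 3; u(4) = 33.
The sequence repeats with period 4.
So u(42) = u(0 + ((42-0) mod 4)) = u(2) = 13.

13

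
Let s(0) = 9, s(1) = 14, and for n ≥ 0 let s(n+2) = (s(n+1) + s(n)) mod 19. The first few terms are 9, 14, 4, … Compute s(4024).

12

We have s(0) = 9,  s(1) = 14,  s(2) = 4,  s(3) = 18,  s(4) = 3,  s(5) = 2,  s(6) = 5,  s(7) = 7,  s(8) = 12,  s(9) = 0,  s(10) = 12,  s(11) = 12,  s(12) = 5,  s(13) = 17,  s(14) = 3,  s(15) = 1,  s(16) = 4,  s(17) = 5,  s(18) = 9,  s(19) = 14.
Since (s(18), s(19)) = (s(0), s(1)) = (9, 14) (two consecutive terms determine the rest), the sequence is periodic with period 18.
So s(4024) = s(0 + ((4024-0) mod 18)) = s(10) = 12.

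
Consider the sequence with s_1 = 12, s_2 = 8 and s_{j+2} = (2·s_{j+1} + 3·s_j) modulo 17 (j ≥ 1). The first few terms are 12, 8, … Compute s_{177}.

12

s_1 = 12, s_2 = 8, s_3 = 1, s_4 = 9, s_5 = 4, s_6 = 1, s_7 = 14, s_8 = 14, s_9 = 2, s_{10} = 12, s_{11} = 13, s_{12} = 11, s_{13} = 10, s_{14} = 2, s_{15} = 0, s_{16} = 6, s_{17} = 12, s_{18} = 8.
The sequence repeats with period 16.
So s_{177} = s_{1 + ((177-1) mod 16)} = s_1 = 12.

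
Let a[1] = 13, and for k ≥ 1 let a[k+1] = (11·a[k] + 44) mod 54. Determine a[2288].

25

a[1] = 13, a[2] = 25, a[3] = 49, a[4] = 43, a[5] = 31, a[6] = 7, a[7] = 13.
Since a[7] = a[1] = 13, the sequence is periodic with period 6.
So a[2288] = a[1 + ((2288-1) mod 6)] = a[2] = 25.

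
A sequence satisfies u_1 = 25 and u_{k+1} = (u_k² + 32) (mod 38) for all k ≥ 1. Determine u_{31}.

13

u_1 = 25,  u_2 = 11,  u_3 = 1,  u_4 = 33,  u_5 = 19,  u_6 = 13,  u_7 = 11.
Since u_7 = u_2 = 11, the sequence is eventually periodic: after a pre-period of length 1 it cycles with period 5.
For k ≥ 2, u_k depends only on (k - 2) mod 5. (31 - 2) mod 5 = 4, so u_{31} = u_6 = 13.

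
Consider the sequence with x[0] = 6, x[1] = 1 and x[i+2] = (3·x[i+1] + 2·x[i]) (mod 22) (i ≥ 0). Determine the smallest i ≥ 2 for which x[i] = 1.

8

Listing terms: x[0] = 6,  x[1] = 1,  x[2] = 15,  x[3] = 3,  x[4] = 17,  x[5] = 13,  x[6] = 7,  x[7] = 3,  x[8] = 1,  x[9] = 9,  x[10] = 7,  x[11] = 17,  x[12] = 21,  x[13] = 9,  x[14] = 3,  x[15] = 5,  x[16] = 21,  x[17] = 7,  x[18] = 19,  x[19] = 5,  x[20] = 9,  x[21] = 15,  x[22] = 19,  x[23] = 21,  x[24] = 13,  x[25] = 15,  x[26] = 5,  x[27] = 1,  x[28] = 13,  x[29] = 19,  x[30] = 17,  x[31] = 1,  x[32] = 15.
Since (x[31], x[32]) = (x[1], x[2]) = (1, 15) (two consecutive terms determine the rest), the sequence is eventually periodic: after a pre-period of length 1 it cycles with period 30.
The value 1 first appears (with i ≥ 2) at x[8].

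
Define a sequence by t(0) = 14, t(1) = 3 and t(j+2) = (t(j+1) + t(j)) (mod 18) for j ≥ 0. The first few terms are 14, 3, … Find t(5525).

3

Listing terms: t(0) = 14,  t(1) = 3,  t(2) = 17,  t(3) = 2,  t(4) = 1,  t(5) = 3,  t(6) = 4,  t(7) = 7,  t(8) = 11,  t(9) = 0,  t(10) = 11,  t(11) = 11,  t(12) = 4,  t(13) = 15,  t(14) = 1,  t(15) = 16,  t(16) = 17,  t(17) = 15,  t(18) = 14,  t(19) = 11,  t(20) = 7,  t(21) = 0,  t(22) = 7,  t(23) = 7,  t(24) = 14,  t(25) = 3.
Since (t(24), t(25)) = (t(0), t(1)) = (14, 3) (two consecutive terms determine the rest), the sequence is periodic with period 24.
(5525 - 0) mod 24 = 5, so t(5525) = t(5) = 3.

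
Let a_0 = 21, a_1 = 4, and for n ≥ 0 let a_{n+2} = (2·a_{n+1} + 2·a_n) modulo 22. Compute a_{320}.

10

a_0 = 21, a_1 = 4, a_2 = 6, a_3 = 20, a_4 = 8, a_5 = 12, a_6 = 18, a_7 = 16, a_8 = 2, a_9 = 14, a_{10} = 10, a_{11} = 4, a_{12} = 6.
Since (a_{11}, a_{12}) = (a_1, a_2) = (4, 6) (two consecutive terms determine the rest), the sequence is eventually periodic: after a pre-period of length 1 it cycles with period 10.
For n ≥ 1, a_n depends only on (n - 1) mod 10. (320 - 1) mod 10 = 9, so a_{320} = a_{10} = 10.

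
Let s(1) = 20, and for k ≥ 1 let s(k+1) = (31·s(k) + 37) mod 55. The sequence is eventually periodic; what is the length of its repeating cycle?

We have s(1) = 20,  s(2) = 52,  s(3) = 54,  s(4) = 6,  s(5) = 3,  s(6) = 20.
Since s(6) = s(1) = 20, the sequence is periodic with period 5.

5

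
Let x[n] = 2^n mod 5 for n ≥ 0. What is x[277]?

2

Computing terms: x[0] = 1; x[1] = 2; x[2] = 4; x[3] = 3; x[4] = 1.
The sequence repeats with period 4.
So x[277] = x[0 + ((277-0) mod 4)] = x[1] = 2.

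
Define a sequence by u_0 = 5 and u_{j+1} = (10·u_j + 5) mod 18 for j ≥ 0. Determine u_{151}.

13

We have u_0 = 5, u_1 = 1, u_2 = 15, u_3 = 11, u_4 = 7, u_5 = 3, u_6 = 17, u_7 = 13, u_8 = 9, u_9 = 5.
The sequence repeats with period 9.
(151 - 0) mod 9 = 7, so u_{151} = u_7 = 13.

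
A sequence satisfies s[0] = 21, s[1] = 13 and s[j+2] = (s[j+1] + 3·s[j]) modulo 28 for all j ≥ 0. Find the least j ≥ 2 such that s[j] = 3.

3

Computing terms: s[0] = 21, s[1] = 13, s[2] = 20, s[3] = 3, s[4] = 7, s[5] = 16, s[6] = 9, s[7] = 1, s[8] = 0, s[9] = 3, s[10] = 3, s[11] = 12, s[12] = 21, s[13] = 1, s[14] = 8, s[15] = 11, s[16] = 7, s[17] = 12, s[18] = 5, s[19] = 13, s[20] = 0, s[21] = 11, s[22] = 11, s[23] = 16, s[24] = 21, s[25] = 13.
Since (s[24], s[25]) = (s[0], s[1]) = (21, 13) (two consecutive terms determine the rest), the sequence is periodic with period 24.
The value 3 first appears (with j ≥ 2) at s[3].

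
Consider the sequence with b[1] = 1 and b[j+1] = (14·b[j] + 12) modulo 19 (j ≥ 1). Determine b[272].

We have b[1] = 1,  b[2] = 7,  b[3] = 15,  b[4] = 13,  b[5] = 4,  b[6] = 11,  b[7] = 14,  b[8] = 18,  b[9] = 17,  b[10] = 3,  b[11] = 16,  b[12] = 8,  b[13] = 10,  b[14] = 0,  b[15] = 12,  b[16] = 9,  b[17] = 5,  b[18] = 6,  b[19] = 1.
The sequence repeats with period 18.
So b[272] = b[1 + ((272-1) mod 18)] = b[2] = 7.

7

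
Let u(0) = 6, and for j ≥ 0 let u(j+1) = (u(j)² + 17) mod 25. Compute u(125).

We have u(0) = 6, u(1) = 3, u(2) = 1, u(3) = 18, u(4) = 16, u(5) = 23, u(6) = 21, u(7) = 8, u(8) = 6.
Since u(8) = u(0) = 6, the sequence is periodic with period 8.
So u(125) = u(0 + ((125-0) mod 8)) = u(5) = 23.

23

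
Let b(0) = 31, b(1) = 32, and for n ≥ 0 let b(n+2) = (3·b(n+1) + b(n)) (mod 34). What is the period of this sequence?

b(0) = 31; b(1) = 32; b(2) = 25; b(3) = 5; b(4) = 6; b(5) = 23; b(6) = 7; b(7) = 10; b(8) = 3; b(9) = 19; b(10) = 26; b(11) = 29; b(12) = 11; b(13) = 28; b(14) = 27; b(15) = 7; b(16) = 14; b(17) = 15; b(18) = 25; b(19) = 22; b(20) = 23; b(21) = 23; b(22) = 24; b(23) = 27; b(24) = 3; b(25) = 2; b(26) = 9; b(27) = 29; b(28) = 28; b(29) = 11; b(30) = 27; b(31) = 24; b(32) = 31; b(33) = 15; b(34) = 8; b(35) = 5; b(36) = 23; b(37) = 6; b(38) = 7; b(39) = 27; b(40) = 20; b(41) = 19; b(42) = 9; b(43) = 12; b(44) = 11; b(45) = 11; b(46) = 10; b(47) = 7; b(48) = 31; b(49) = 32.
Since (b(48), b(49)) = (b(0), b(1)) = (31, 32) (two consecutive terms determine the rest), the sequence is periodic with period 48.

48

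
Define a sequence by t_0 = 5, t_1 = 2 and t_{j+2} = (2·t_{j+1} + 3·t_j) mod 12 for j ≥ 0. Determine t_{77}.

Listing terms: t_0 = 5,  t_1 = 2,  t_2 = 7,  t_3 = 8,  t_4 = 1,  t_5 = 2,  t_6 = 7.
Since (t_5, t_6) = (t_1, t_2) = (2, 7) (two consecutive terms determine the rest), the sequence is eventually periodic: after a pre-period of length 1 it cycles with period 4.
For j ≥ 1, t_j depends only on (j - 1) mod 4. (77 - 1) mod 4 = 0, so t_{77} = t_1 = 2.

2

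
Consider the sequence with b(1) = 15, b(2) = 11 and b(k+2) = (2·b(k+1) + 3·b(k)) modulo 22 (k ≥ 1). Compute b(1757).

17

b(1) = 15, b(2) = 11, b(3) = 1, b(4) = 13, b(5) = 7, b(6) = 9, b(7) = 17, b(8) = 17, b(9) = 19, b(10) = 1, b(11) = 15, b(12) = 11.
Since (b(11), b(12)) = (b(1), b(2)) = (15, 11) (two consecutive terms determine the rest), the sequence is periodic with period 10.
(1757 - 1) mod 10 = 6, so b(1757) = b(7) = 17.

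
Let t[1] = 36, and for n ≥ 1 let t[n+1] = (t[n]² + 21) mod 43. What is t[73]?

We have t[1] = 36; t[2] = 27; t[3] = 19; t[4] = 38; t[5] = 3; t[6] = 30; t[7] = 18; t[8] = 1; t[9] = 22; t[10] = 32; t[11] = 13; t[12] = 18.
Since t[12] = t[7] = 18, the sequence is eventually periodic: after a pre-period of length 6 it cycles with period 5.
For n ≥ 7, t[n] depends only on (n - 7) mod 5. (73 - 7) mod 5 = 1, so t[73] = t[8] = 1.

1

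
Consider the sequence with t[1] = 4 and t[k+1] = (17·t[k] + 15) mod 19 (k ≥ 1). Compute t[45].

15

We have t[1] = 4, t[2] = 7, t[3] = 1, t[4] = 13, t[5] = 8, t[6] = 18, t[7] = 17, t[8] = 0, t[9] = 15, t[10] = 4.
The sequence repeats with period 9.
So t[45] = t[1 + ((45-1) mod 9)] = t[9] = 15.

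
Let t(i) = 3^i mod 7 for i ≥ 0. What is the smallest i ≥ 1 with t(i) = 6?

3

t(0) = 1,  t(1) = 3,  t(2) = 2,  t(3) = 6,  t(4) = 4,  t(5) = 5,  t(6) = 1.
The sequence repeats with period 6.
The value 6 first appears (with i ≥ 1) at t(3).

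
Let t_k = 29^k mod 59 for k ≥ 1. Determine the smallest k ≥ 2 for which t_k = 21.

Listing terms: t_1 = 29,  t_2 = 15,  t_3 = 22,  t_4 = 48,  t_5 = 35,  t_6 = 12,  t_7 = 53,  t_8 = 3,  t_9 = 28,  t_{10} = 45,  t_{11} = 7,  t_{12} = 26,  t_{13} = 46,  t_{14} = 36,  t_{15} = 41,  t_{16} = 9,  t_{17} = 25,  t_{18} = 17,  t_{19} = 21,  t_{20} = 19,  t_{21} = 20,  t_{22} = 49,  t_{23} = 5,  t_{24} = 27,  t_{25} = 16,  t_{26} = 51,  t_{27} = 4,  t_{28} = 57,  t_{29} = 1,  t_{30} = 29.
The sequence repeats with period 29.
The value 21 first appears (with k ≥ 2) at t_{19}.

19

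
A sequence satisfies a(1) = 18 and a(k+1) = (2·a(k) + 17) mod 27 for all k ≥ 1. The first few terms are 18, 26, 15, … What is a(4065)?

Computing terms: a(1) = 18, a(2) = 26, a(3) = 15, a(4) = 20, a(5) = 3, a(6) = 23, a(7) = 9, a(8) = 8, a(9) = 6, a(10) = 2, a(11) = 21, a(12) = 5, a(13) = 0, a(14) = 17, a(15) = 24, a(16) = 11, a(17) = 12, a(18) = 14, a(19) = 18.
Since a(19) = a(1) = 18, the sequence is periodic with period 18.
(4065 - 1) mod 18 = 14, so a(4065) = a(15) = 24.

24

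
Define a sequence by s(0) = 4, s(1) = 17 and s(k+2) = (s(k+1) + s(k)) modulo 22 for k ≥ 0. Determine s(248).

13

Listing terms: s(0) = 4, s(1) = 17, s(2) = 21, s(3) = 16, s(4) = 15, s(5) = 9, s(6) = 2, s(7) = 11, s(8) = 13, s(9) = 2, s(10) = 15, s(11) = 17, s(12) = 10, s(13) = 5, s(14) = 15, s(15) = 20, s(16) = 13, s(17) = 11, s(18) = 2, s(19) = 13, s(20) = 15, s(21) = 6, s(22) = 21, s(23) = 5, s(24) = 4, s(25) = 9, s(26) = 13, s(27) = 0, s(28) = 13, s(29) = 13, s(30) = 4, s(31) = 17.
The sequence repeats with period 30.
So s(248) = s(0 + ((248-0) mod 30)) = s(8) = 13.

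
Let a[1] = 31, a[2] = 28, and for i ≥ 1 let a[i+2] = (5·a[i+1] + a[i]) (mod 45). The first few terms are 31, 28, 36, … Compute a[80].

a[1] = 31,  a[2] = 28,  a[3] = 36,  a[4] = 28,  a[5] = 41,  a[6] = 8,  a[7] = 36,  a[8] = 8,  a[9] = 31,  a[10] = 28.
Since (a[9], a[10]) = (a[1], a[2]) = (31, 28) (two consecutive terms determine the rest), the sequence is periodic with period 8.
(80 - 1) mod 8 = 7, so a[80] = a[8] = 8.

8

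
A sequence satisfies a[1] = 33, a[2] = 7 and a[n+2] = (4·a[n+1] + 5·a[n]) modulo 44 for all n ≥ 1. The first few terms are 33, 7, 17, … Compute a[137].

Listing terms: a[1] = 33,  a[2] = 7,  a[3] = 17,  a[4] = 15,  a[5] = 13,  a[6] = 39,  a[7] = 1,  a[8] = 23,  a[9] = 9,  a[10] = 19,  a[11] = 33,  a[12] = 7.
Since (a[11], a[12]) = (a[1], a[2]) = (33, 7) (two consecutive terms determine the rest), the sequence is periodic with period 10.
(137 - 1) mod 10 = 6, so a[137] = a[7] = 1.

1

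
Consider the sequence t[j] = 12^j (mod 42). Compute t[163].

t[1] = 12; t[2] = 18; t[3] = 6; t[4] = 30; t[5] = 24; t[6] = 36; t[7] = 12.
Since t[7] = t[1] = 12, the sequence is periodic with period 6.
(163 - 1) mod 6 = 0, so t[163] = t[1] = 12.

12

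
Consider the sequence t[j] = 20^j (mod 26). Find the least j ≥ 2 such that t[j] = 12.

6

Listing terms: t[1] = 20, t[2] = 10, t[3] = 18, t[4] = 22, t[5] = 24, t[6] = 12, t[7] = 6, t[8] = 16, t[9] = 8, t[10] = 4, t[11] = 2, t[12] = 14, t[13] = 20.
Since t[13] = t[1] = 20, the sequence is periodic with period 12.
The value 12 first appears (with j ≥ 2) at t[6].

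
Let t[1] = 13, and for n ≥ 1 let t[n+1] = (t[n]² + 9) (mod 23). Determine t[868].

We have t[1] = 13; t[2] = 17; t[3] = 22; t[4] = 10; t[5] = 17.
Since t[5] = t[2] = 17, the sequence is eventually periodic: after a pre-period of length 1 it cycles with period 3.
For n ≥ 2, t[n] depends only on (n - 2) mod 3. (868 - 2) mod 3 = 2, so t[868] = t[4] = 10.

10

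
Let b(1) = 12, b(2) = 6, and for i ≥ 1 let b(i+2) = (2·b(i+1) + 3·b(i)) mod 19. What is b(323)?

Computing terms: b(1) = 12; b(2) = 6; b(3) = 10; b(4) = 0; b(5) = 11; b(6) = 3; b(7) = 1; b(8) = 11; b(9) = 6; b(10) = 7; b(11) = 13; b(12) = 9; b(13) = 0; b(14) = 8; b(15) = 16; b(16) = 18; b(17) = 8; b(18) = 13; b(19) = 12; b(20) = 6.
The sequence repeats with period 18.
(323 - 1) mod 18 = 16, so b(323) = b(17) = 8.

8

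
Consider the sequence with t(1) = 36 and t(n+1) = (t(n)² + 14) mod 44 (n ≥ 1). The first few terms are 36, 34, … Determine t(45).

26

We have t(1) = 36, t(2) = 34, t(3) = 26, t(4) = 30, t(5) = 34.
Since t(5) = t(2) = 34, the sequence is eventually periodic: after a pre-period of length 1 it cycles with period 3.
For n ≥ 2, t(n) depends only on (n - 2) mod 3. (45 - 2) mod 3 = 1, so t(45) = t(3) = 26.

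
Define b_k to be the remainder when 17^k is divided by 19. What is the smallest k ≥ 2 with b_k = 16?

4

Computing terms: b_1 = 17; b_2 = 4; b_3 = 11; b_4 = 16; b_5 = 6; b_6 = 7; b_7 = 5; b_8 = 9; b_9 = 1; b_{10} = 17.
Since b_{10} = b_1 = 17, the sequence is periodic with period 9.
The value 16 first appears (with k ≥ 2) at b_4.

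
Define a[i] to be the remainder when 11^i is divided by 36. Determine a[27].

We have a[0] = 1; a[1] = 11; a[2] = 13; a[3] = 35; a[4] = 25; a[5] = 23; a[6] = 1.
The sequence repeats with period 6.
(27 - 0) mod 6 = 3, so a[27] = a[3] = 35.

35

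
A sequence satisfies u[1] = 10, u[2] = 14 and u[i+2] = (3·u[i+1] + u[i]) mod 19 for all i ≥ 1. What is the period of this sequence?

40

Computing terms: u[1] = 10,  u[2] = 14,  u[3] = 14,  u[4] = 18,  u[5] = 11,  u[6] = 13,  u[7] = 12,  u[8] = 11,  u[9] = 7,  u[10] = 13,  u[11] = 8,  u[12] = 18,  u[13] = 5,  u[14] = 14,  u[15] = 9,  u[16] = 3,  u[17] = 18,  u[18] = 0,  u[19] = 18,  u[20] = 16,  u[21] = 9,  u[22] = 5,  u[23] = 5,  u[24] = 1,  u[25] = 8,  u[26] = 6,  u[27] = 7,  u[28] = 8,  u[29] = 12,  u[30] = 6,  u[31] = 11,  u[32] = 1,  u[33] = 14,  u[34] = 5,  u[35] = 10,  u[36] = 16,  u[37] = 1,  u[38] = 0,  u[39] = 1,  u[40] = 3,  u[41] = 10,  u[42] = 14.
The sequence repeats with period 40.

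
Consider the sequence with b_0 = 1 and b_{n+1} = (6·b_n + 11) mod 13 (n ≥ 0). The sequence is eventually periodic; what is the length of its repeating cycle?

12

Computing terms: b_0 = 1,  b_1 = 4,  b_2 = 9,  b_3 = 0,  b_4 = 11,  b_5 = 12,  b_6 = 5,  b_7 = 2,  b_8 = 10,  b_9 = 6,  b_{10} = 8,  b_{11} = 7,  b_{12} = 1.
Since b_{12} = b_0 = 1, the sequence is periodic with period 12.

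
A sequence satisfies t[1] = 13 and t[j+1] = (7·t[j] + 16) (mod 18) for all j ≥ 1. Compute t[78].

3

Computing terms: t[1] = 13; t[2] = 17; t[3] = 9; t[4] = 7; t[5] = 11; t[6] = 3; t[7] = 1; t[8] = 5; t[9] = 15; t[10] = 13.
Since t[10] = t[1] = 13, the sequence is periodic with period 9.
(78 - 1) mod 9 = 5, so t[78] = t[6] = 3.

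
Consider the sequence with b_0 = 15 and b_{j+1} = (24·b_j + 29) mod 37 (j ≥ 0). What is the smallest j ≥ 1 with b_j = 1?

19

b_0 = 15, b_1 = 19, b_2 = 4, b_3 = 14, b_4 = 32, b_5 = 20, b_6 = 28, b_7 = 35, b_8 = 18, b_9 = 17, b_{10} = 30, b_{11} = 9, b_{12} = 23, b_{13} = 26, b_{14} = 24, b_{15} = 13, b_{16} = 8, b_{17} = 36, b_{18} = 5, b_{19} = 1, b_{20} = 16, b_{21} = 6, b_{22} = 25, b_{23} = 0, b_{24} = 29, b_{25} = 22, b_{26} = 2, b_{27} = 3, b_{28} = 27, b_{29} = 11, b_{30} = 34, b_{31} = 31, b_{32} = 33, b_{33} = 7, b_{34} = 12, b_{35} = 21, b_{36} = 15.
Since b_{36} = b_0 = 15, the sequence is periodic with period 36.
The value 1 first appears (with j ≥ 1) at b_{19}.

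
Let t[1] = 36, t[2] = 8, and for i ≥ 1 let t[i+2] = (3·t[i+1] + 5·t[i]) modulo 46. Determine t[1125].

We have t[1] = 36; t[2] = 8; t[3] = 20; t[4] = 8; t[5] = 32; t[6] = 44; t[7] = 16; t[8] = 38; t[9] = 10; t[10] = 36; t[11] = 20; t[12] = 10; t[13] = 38; t[14] = 26; t[15] = 38; t[16] = 14; t[17] = 2; t[18] = 30; t[19] = 8; t[20] = 36; t[21] = 10; t[22] = 26; t[23] = 36; t[24] = 8.
The sequence repeats with period 22.
(1125 - 1) mod 22 = 2, so t[1125] = t[3] = 20.

20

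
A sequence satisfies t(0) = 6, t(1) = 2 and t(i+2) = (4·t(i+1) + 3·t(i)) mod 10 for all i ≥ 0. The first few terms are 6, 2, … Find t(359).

6

Computing terms: t(0) = 6; t(1) = 2; t(2) = 6; t(3) = 0; t(4) = 8; t(5) = 2; t(6) = 2; t(7) = 4; t(8) = 2; t(9) = 0; t(10) = 6; t(11) = 4; t(12) = 4; t(13) = 8; t(14) = 4; t(15) = 0; t(16) = 2; t(17) = 8; t(18) = 8; t(19) = 6; t(20) = 8; t(21) = 0; t(22) = 4; t(23) = 6; t(24) = 6; t(25) = 2.
Since (t(24), t(25)) = (t(0), t(1)) = (6, 2) (two consecutive terms determine the rest), the sequence is periodic with period 24.
So t(359) = t(0 + ((359-0) mod 24)) = t(23) = 6.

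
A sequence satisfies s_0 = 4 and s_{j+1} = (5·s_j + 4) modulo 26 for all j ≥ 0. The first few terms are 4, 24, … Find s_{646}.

Listing terms: s_0 = 4; s_1 = 24; s_2 = 20; s_3 = 0; s_4 = 4.
The sequence repeats with period 4.
So s_{646} = s_{0 + ((646-0) mod 4)} = s_2 = 20.

20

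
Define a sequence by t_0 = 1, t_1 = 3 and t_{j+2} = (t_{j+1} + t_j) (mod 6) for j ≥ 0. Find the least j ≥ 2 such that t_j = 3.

9

Computing terms: t_0 = 1; t_1 = 3; t_2 = 4; t_3 = 1; t_4 = 5; t_5 = 0; t_6 = 5; t_7 = 5; t_8 = 4; t_9 = 3; t_{10} = 1; t_{11} = 4; t_{12} = 5; t_{13} = 3; t_{14} = 2; t_{15} = 5; t_{16} = 1; t_{17} = 0; t_{18} = 1; t_{19} = 1; t_{20} = 2; t_{21} = 3; t_{22} = 5; t_{23} = 2; t_{24} = 1; t_{25} = 3.
Since (t_{24}, t_{25}) = (t_0, t_1) = (1, 3) (two consecutive terms determine the rest), the sequence is periodic with period 24.
The value 3 first appears (with j ≥ 2) at t_9.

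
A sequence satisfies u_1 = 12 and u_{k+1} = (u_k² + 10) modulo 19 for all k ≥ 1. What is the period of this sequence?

7

u_1 = 12; u_2 = 2; u_3 = 14; u_4 = 16; u_5 = 0; u_6 = 10; u_7 = 15; u_8 = 7; u_9 = 2.
Since u_9 = u_2 = 2, the sequence is eventually periodic: after a pre-period of length 1 it cycles with period 7.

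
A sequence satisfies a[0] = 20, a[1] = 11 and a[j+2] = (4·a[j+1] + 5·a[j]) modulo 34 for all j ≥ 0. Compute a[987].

Computing terms: a[0] = 20, a[1] = 11, a[2] = 8, a[3] = 19, a[4] = 14, a[5] = 15, a[6] = 28, a[7] = 17, a[8] = 4, a[9] = 33, a[10] = 16, a[11] = 25, a[12] = 10, a[13] = 29, a[14] = 30, a[15] = 27, a[16] = 20, a[17] = 11.
The sequence repeats with period 16.
So a[987] = a[0 + ((987-0) mod 16)] = a[11] = 25.

25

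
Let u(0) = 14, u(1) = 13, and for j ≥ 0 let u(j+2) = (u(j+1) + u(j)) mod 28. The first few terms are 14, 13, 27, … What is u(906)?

22

Listing terms: u(0) = 14, u(1) = 13, u(2) = 27, u(3) = 12, u(4) = 11, u(5) = 23, u(6) = 6, u(7) = 1, u(8) = 7, u(9) = 8, u(10) = 15, u(11) = 23, u(12) = 10, u(13) = 5, u(14) = 15, u(15) = 20, u(16) = 7, u(17) = 27, u(18) = 6, u(19) = 5, u(20) = 11, u(21) = 16, u(22) = 27, u(23) = 15, u(24) = 14, u(25) = 1, u(26) = 15, u(27) = 16, u(28) = 3, u(29) = 19, u(30) = 22, u(31) = 13, u(32) = 7, u(33) = 20, u(34) = 27, u(35) = 19, u(36) = 18, u(37) = 9, u(38) = 27, u(39) = 8, u(40) = 7, u(41) = 15, u(42) = 22, u(43) = 9, u(44) = 3, u(45) = 12, u(46) = 15, u(47) = 27, u(48) = 14, u(49) = 13.
Since (u(48), u(49)) = (u(0), u(1)) = (14, 13) (two consecutive terms determine the rest), the sequence is periodic with period 48.
So u(906) = u(0 + ((906-0) mod 48)) = u(42) = 22.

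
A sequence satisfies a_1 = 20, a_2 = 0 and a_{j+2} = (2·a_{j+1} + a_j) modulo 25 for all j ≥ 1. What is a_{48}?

a_1 = 20, a_2 = 0, a_3 = 20, a_4 = 15, a_5 = 0, a_6 = 15, a_7 = 5, a_8 = 0, a_9 = 5, a_{10} = 10, a_{11} = 0, a_{12} = 10, a_{13} = 20, a_{14} = 0.
Since (a_{13}, a_{14}) = (a_1, a_2) = (20, 0) (two consecutive terms determine the rest), the sequence is periodic with period 12.
(48 - 1) mod 12 = 11, so a_{48} = a_{12} = 10.

10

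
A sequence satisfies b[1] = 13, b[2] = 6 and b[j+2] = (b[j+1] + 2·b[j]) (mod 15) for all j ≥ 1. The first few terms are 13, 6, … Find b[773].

3

b[1] = 13,  b[2] = 6,  b[3] = 2,  b[4] = 14,  b[5] = 3,  b[6] = 1,  b[7] = 7,  b[8] = 9,  b[9] = 8,  b[10] = 11,  b[11] = 12,  b[12] = 4,  b[13] = 13,  b[14] = 6.
The sequence repeats with period 12.
So b[773] = b[1 + ((773-1) mod 12)] = b[5] = 3.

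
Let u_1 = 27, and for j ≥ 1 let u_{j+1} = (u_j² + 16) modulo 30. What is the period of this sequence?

Listing terms: u_1 = 27; u_2 = 25; u_3 = 11; u_4 = 17; u_5 = 5; u_6 = 11.
Since u_6 = u_3 = 11, the sequence is eventually periodic: after a pre-period of length 2 it cycles with period 3.

3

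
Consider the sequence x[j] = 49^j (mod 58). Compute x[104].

45

Listing terms: x[1] = 49, x[2] = 23, x[3] = 25, x[4] = 7, x[5] = 53, x[6] = 45, x[7] = 1, x[8] = 49.
Since x[8] = x[1] = 49, the sequence is periodic with period 7.
(104 - 1) mod 7 = 5, so x[104] = x[6] = 45.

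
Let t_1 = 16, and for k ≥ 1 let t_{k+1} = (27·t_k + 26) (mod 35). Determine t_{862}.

Listing terms: t_1 = 16,  t_2 = 3,  t_3 = 2,  t_4 = 10,  t_5 = 16.
Since t_5 = t_1 = 16, the sequence is periodic with period 4.
So t_{862} = t_{1 + ((862-1) mod 4)} = t_2 = 3.

3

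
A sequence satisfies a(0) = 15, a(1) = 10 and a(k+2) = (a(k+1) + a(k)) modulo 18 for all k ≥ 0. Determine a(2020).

6

a(0) = 15, a(1) = 10, a(2) = 7, a(3) = 17, a(4) = 6, a(5) = 5, a(6) = 11, a(7) = 16, a(8) = 9, a(9) = 7, a(10) = 16, a(11) = 5, a(12) = 3, a(13) = 8, a(14) = 11, a(15) = 1, a(16) = 12, a(17) = 13, a(18) = 7, a(19) = 2, a(20) = 9, a(21) = 11, a(22) = 2, a(23) = 13, a(24) = 15, a(25) = 10.
The sequence repeats with period 24.
So a(2020) = a(0 + ((2020-0) mod 24)) = a(4) = 6.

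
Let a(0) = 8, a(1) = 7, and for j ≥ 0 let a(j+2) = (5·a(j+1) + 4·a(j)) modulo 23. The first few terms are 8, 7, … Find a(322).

a(0) = 8; a(1) = 7; a(2) = 21; a(3) = 18; a(4) = 13; a(5) = 22; a(6) = 1; a(7) = 1; a(8) = 9; a(9) = 3; a(10) = 5; a(11) = 14; a(12) = 21; a(13) = 0; a(14) = 15; a(15) = 6; a(16) = 21; a(17) = 14; a(18) = 16; a(19) = 21; a(20) = 8; a(21) = 9; a(22) = 8; a(23) = 7.
The sequence repeats with period 22.
(322 - 0) mod 22 = 14, so a(322) = a(14) = 15.

15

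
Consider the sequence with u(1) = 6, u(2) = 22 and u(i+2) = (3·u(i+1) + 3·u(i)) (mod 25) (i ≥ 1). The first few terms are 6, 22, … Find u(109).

Listing terms: u(1) = 6, u(2) = 22, u(3) = 9, u(4) = 18, u(5) = 6, u(6) = 22.
The sequence repeats with period 4.
(109 - 1) mod 4 = 0, so u(109) = u(1) = 6.

6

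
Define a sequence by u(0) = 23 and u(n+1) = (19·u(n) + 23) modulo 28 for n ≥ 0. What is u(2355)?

We have u(0) = 23; u(1) = 12; u(2) = 27; u(3) = 4; u(4) = 15; u(5) = 0; u(6) = 23.
Since u(6) = u(0) = 23, the sequence is periodic with period 6.
So u(2355) = u(0 + ((2355-0) mod 6)) = u(3) = 4.

4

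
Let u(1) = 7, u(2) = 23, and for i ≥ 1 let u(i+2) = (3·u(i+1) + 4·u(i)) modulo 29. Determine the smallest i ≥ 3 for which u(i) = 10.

Computing terms: u(1) = 7, u(2) = 23, u(3) = 10, u(4) = 6, u(5) = 0, u(6) = 24, u(7) = 14, u(8) = 22, u(9) = 6, u(10) = 19, u(11) = 23, u(12) = 0, u(13) = 5, u(14) = 15, u(15) = 7, u(16) = 23.
The sequence repeats with period 14.
The value 10 first appears (with i ≥ 3) at u(3).

3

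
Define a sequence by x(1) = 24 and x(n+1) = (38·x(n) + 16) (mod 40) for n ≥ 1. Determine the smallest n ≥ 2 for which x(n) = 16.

4

x(1) = 24; x(2) = 8; x(3) = 0; x(4) = 16; x(5) = 24.
The sequence repeats with period 4.
The value 16 first appears (with n ≥ 2) at x(4).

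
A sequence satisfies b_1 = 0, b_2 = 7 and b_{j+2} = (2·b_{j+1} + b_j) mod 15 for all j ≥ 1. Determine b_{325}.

b_1 = 0; b_2 = 7; b_3 = 14; b_4 = 5; b_5 = 9; b_6 = 8; b_7 = 10; b_8 = 13; b_9 = 6; b_{10} = 10; b_{11} = 11; b_{12} = 2; b_{13} = 0; b_{14} = 2; b_{15} = 4; b_{16} = 10; b_{17} = 9; b_{18} = 13; b_{19} = 5; b_{20} = 8; b_{21} = 6; b_{22} = 5; b_{23} = 1; b_{24} = 7; b_{25} = 0; b_{26} = 7.
The sequence repeats with period 24.
(325 - 1) mod 24 = 12, so b_{325} = b_{13} = 0.

0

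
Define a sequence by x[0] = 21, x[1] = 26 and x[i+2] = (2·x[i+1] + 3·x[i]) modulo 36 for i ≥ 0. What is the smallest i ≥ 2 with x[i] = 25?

Listing terms: x[0] = 21, x[1] = 26, x[2] = 7, x[3] = 20, x[4] = 25, x[5] = 2, x[6] = 7, x[7] = 20.
Since (x[6], x[7]) = (x[2], x[3]) = (7, 20) (two consecutive terms determine the rest), the sequence is eventually periodic: after a pre-period of length 2 it cycles with period 4.
The value 25 first appears (with i ≥ 2) at x[4].

4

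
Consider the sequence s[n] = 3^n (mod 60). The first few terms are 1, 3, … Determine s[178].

s[0] = 1,  s[1] = 3,  s[2] = 9,  s[3] = 27,  s[4] = 21,  s[5] = 3.
Since s[5] = s[1] = 3, the sequence is eventually periodic: after a pre-period of length 1 it cycles with period 4.
For n ≥ 1, s[n] depends only on (n - 1) mod 4. (178 - 1) mod 4 = 1, so s[178] = s[2] = 9.

9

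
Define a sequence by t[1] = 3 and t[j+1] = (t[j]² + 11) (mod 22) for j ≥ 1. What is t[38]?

20

Listing terms: t[1] = 3; t[2] = 20; t[3] = 15; t[4] = 16; t[5] = 3.
The sequence repeats with period 4.
(38 - 1) mod 4 = 1, so t[38] = t[2] = 20.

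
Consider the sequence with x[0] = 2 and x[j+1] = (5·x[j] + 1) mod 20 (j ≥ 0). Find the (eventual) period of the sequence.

4

Listing terms: x[0] = 2; x[1] = 11; x[2] = 16; x[3] = 1; x[4] = 6; x[5] = 11.
Since x[5] = x[1] = 11, the sequence is eventually periodic: after a pre-period of length 1 it cycles with period 4.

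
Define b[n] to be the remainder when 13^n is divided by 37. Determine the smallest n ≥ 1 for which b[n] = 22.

Listing terms: b[0] = 1; b[1] = 13; b[2] = 21; b[3] = 14; b[4] = 34; b[5] = 35; b[6] = 11; b[7] = 32; b[8] = 9; b[9] = 6; b[10] = 4; b[11] = 15; b[12] = 10; b[13] = 19; b[14] = 25; b[15] = 29; b[16] = 7; b[17] = 17; b[18] = 36; b[19] = 24; b[20] = 16; b[21] = 23; b[22] = 3; b[23] = 2; b[24] = 26; b[25] = 5; b[26] = 28; b[27] = 31; b[28] = 33; b[29] = 22; b[30] = 27; b[31] = 18; b[32] = 12; b[33] = 8; b[34] = 30; b[35] = 20; b[36] = 1.
Since b[36] = b[0] = 1, the sequence is periodic with period 36.
The value 22 first appears (with n ≥ 1) at b[29].

29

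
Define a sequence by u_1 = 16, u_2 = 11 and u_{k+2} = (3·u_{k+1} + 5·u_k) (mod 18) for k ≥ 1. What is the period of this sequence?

We have u_1 = 16; u_2 = 11; u_3 = 5; u_4 = 16; u_5 = 1; u_6 = 11; u_7 = 2; u_8 = 7; u_9 = 13; u_{10} = 2; u_{11} = 17; u_{12} = 7; u_{13} = 16; u_{14} = 11.
The sequence repeats with period 12.

12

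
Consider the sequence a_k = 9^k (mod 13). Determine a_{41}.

Listing terms: a_1 = 9,  a_2 = 3,  a_3 = 1,  a_4 = 9.
The sequence repeats with period 3.
(41 - 1) mod 3 = 1, so a_{41} = a_2 = 3.

3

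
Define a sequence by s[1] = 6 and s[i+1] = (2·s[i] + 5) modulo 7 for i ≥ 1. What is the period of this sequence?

s[1] = 6, s[2] = 3, s[3] = 4, s[4] = 6.
Since s[4] = s[1] = 6, the sequence is periodic with period 3.

3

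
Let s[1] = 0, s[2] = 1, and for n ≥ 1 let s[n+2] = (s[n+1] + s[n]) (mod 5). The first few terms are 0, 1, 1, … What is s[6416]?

0

s[1] = 0,  s[2] = 1,  s[3] = 1,  s[4] = 2,  s[5] = 3,  s[6] = 0,  s[7] = 3,  s[8] = 3,  s[9] = 1,  s[10] = 4,  s[11] = 0,  s[12] = 4,  s[13] = 4,  s[14] = 3,  s[15] = 2,  s[16] = 0,  s[17] = 2,  s[18] = 2,  s[19] = 4,  s[20] = 1,  s[21] = 0,  s[22] = 1.
Since (s[21], s[22]) = (s[1], s[2]) = (0, 1) (two consecutive terms determine the rest), the sequence is periodic with period 20.
So s[6416] = s[1 + ((6416-1) mod 20)] = s[16] = 0.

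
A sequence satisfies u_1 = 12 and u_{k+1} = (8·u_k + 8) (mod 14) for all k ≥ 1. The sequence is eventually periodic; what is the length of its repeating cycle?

7

Listing terms: u_1 = 12,  u_2 = 6,  u_3 = 0,  u_4 = 8,  u_5 = 2,  u_6 = 10,  u_7 = 4,  u_8 = 12.
Since u_8 = u_1 = 12, the sequence is periodic with period 7.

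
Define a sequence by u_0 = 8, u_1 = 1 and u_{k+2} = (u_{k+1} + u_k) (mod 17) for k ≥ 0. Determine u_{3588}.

3

u_0 = 8, u_1 = 1, u_2 = 9, u_3 = 10, u_4 = 2, u_5 = 12, u_6 = 14, u_7 = 9, u_8 = 6, u_9 = 15, u_{10} = 4, u_{11} = 2, u_{12} = 6, u_{13} = 8, u_{14} = 14, u_{15} = 5, u_{16} = 2, u_{17} = 7, u_{18} = 9, u_{19} = 16, u_{20} = 8, u_{21} = 7, u_{22} = 15, u_{23} = 5, u_{24} = 3, u_{25} = 8, u_{26} = 11, u_{27} = 2, u_{28} = 13, u_{29} = 15, u_{30} = 11, u_{31} = 9, u_{32} = 3, u_{33} = 12, u_{34} = 15, u_{35} = 10, u_{36} = 8, u_{37} = 1.
The sequence repeats with period 36.
So u_{3588} = u_{0 + ((3588-0) mod 36)} = u_{24} = 3.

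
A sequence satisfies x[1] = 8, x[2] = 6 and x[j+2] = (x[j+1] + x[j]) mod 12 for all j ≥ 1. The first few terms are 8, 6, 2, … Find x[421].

4

Computing terms: x[1] = 8,  x[2] = 6,  x[3] = 2,  x[4] = 8,  x[5] = 10,  x[6] = 6,  x[7] = 4,  x[8] = 10,  x[9] = 2,  x[10] = 0,  x[11] = 2,  x[12] = 2,  x[13] = 4,  x[14] = 6,  x[15] = 10,  x[16] = 4,  x[17] = 2,  x[18] = 6,  x[19] = 8,  x[20] = 2,  x[21] = 10,  x[22] = 0,  x[23] = 10,  x[24] = 10,  x[25] = 8,  x[26] = 6.
The sequence repeats with period 24.
So x[421] = x[1 + ((421-1) mod 24)] = x[13] = 4.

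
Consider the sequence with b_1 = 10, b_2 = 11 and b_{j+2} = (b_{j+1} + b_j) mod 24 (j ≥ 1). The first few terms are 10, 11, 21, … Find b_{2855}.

9

Computing terms: b_1 = 10,  b_2 = 11,  b_3 = 21,  b_4 = 8,  b_5 = 5,  b_6 = 13,  b_7 = 18,  b_8 = 7,  b_9 = 1,  b_{10} = 8,  b_{11} = 9,  b_{12} = 17,  b_{13} = 2,  b_{14} = 19,  b_{15} = 21,  b_{16} = 16,  b_{17} = 13,  b_{18} = 5,  b_{19} = 18,  b_{20} = 23,  b_{21} = 17,  b_{22} = 16,  b_{23} = 9,  b_{24} = 1,  b_{25} = 10,  b_{26} = 11.
Since (b_{25}, b_{26}) = (b_1, b_2) = (10, 11) (two consecutive terms determine the rest), the sequence is periodic with period 24.
So b_{2855} = b_{1 + ((2855-1) mod 24)} = b_{23} = 9.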